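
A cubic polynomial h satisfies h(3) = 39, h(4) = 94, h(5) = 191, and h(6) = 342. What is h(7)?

559

Forward differences of the values at u = 3, 4, 5, 6:
  h  : 39  94  191  342
  Δ  : 55  97  151
  Δ^2: 42  54
  Δ^3: 12
The third differences are constant, confirming degree 3.
Interpolating (Newton forward form) and evaluating at u = 7 gives h(7) = 559.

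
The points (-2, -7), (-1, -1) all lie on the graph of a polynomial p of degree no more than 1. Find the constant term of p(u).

5

Write p(u) = au + b. Substituting each data point gives a linear system:
  -2a + b = -7
  -a + b = -1
Solving the system yields a = 6, b = 5.
So p(u) = 6u + 5.
The constant term is 5.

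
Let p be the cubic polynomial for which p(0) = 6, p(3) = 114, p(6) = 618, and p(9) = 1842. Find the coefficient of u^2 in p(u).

4

Write p(u) = au^3 + bu^2 + cu + d. Substituting each data point gives a linear system:
  d = 6
  27a + 9b + 3c + d = 114
  216a + 36b + 6c + d = 618
  729a + 81b + 9c + d = 1842
Solving the system yields a = 2, b = 4, c = 6, d = 6.
So p(u) = 2u³ + 4u² + 6u + 6.
The coefficient of u^2 is 4.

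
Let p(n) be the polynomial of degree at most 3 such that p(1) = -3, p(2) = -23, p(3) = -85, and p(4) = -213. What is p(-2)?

Write p(n) = an^3 + bn^2 + cn + d. Substituting each data point gives a linear system:
  a + b + c + d = -3
  8a + 4b + 2c + d = -23
  27a + 9b + 3c + d = -85
  64a + 16b + 4c + d = -213
Solving the system yields a = -4, b = 3, c = -1, d = -1.
So p(n) = -4n^3 + 3n^2 - n - 1.
Then p(-2) = 45.

45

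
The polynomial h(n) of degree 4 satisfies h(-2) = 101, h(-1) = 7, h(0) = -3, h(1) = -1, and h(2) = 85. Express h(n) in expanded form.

h(n) = 6n^4 - 4n - 3

Write h(n) = an^4 + bn^3 + cn^2 + dn + e. Substituting each data point gives a linear system:
  16a - 8b + 4c - 2d + e = 101
  a - b + c - d + e = 7
  e = -3
  a + b + c + d + e = -1
  16a + 8b + 4c + 2d + e = 85
Solving the system yields a = 6, b = 0, c = 0, d = -4, e = -3.
So h(n) = 6n⁴ - 4n - 3.
Check: h(0) = -3. ✓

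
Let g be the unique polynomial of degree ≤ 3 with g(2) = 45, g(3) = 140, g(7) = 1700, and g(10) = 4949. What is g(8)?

2535

Write g(n) = an^3 + bn^2 + cn + d. Substituting each data point gives a linear system:
  8a + 4b + 2c + d = 45
  27a + 9b + 3c + d = 140
  343a + 49b + 7c + d = 1700
  1000a + 100b + 10c + d = 4949
Solving the system yields a = 5, b = -1, c = 5, d = -1.
So g(n) = 5n^3 - n^2 + 5n - 1.
Then g(8) = 2535.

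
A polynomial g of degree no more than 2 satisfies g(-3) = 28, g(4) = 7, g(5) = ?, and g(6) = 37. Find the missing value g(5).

20

The 3 known points determine the degree-2 polynomial uniquely.
Write g(t) = at^2 + bt + c. Substituting each data point gives a linear system:
  9a - 3b + c = 28
  16a + 4b + c = 7
  36a + 6b + c = 37
Solving the system yields a = 2, b = -5, c = -5.
So g(t) = 2t^2 - 5t - 5.
Then g(5) = 20.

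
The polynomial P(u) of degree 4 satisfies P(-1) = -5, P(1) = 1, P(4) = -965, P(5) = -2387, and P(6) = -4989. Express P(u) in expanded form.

Write P(u) = au^4 + bu^3 + cu^2 + du + e. Substituting each data point gives a linear system:
  a - b + c - d + e = -5
  a + b + c + d + e = 1
  256a + 64b + 16c + 4d + e = -965
  625a + 125b + 25c + 5d + e = -2387
  1296a + 216b + 36c + 6d + e = -4989
Solving the system yields a = -4, b = 1, c = -1, d = 2, e = 3.
So P(u) = -4u⁴ + u³ - u² + 2u + 3.
Check: P(6) = -4989. ✓

P(u) = -4u^4 + u^3 - u^2 + 2u + 3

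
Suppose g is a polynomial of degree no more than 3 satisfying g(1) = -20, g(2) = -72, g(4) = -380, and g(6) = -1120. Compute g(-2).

16

Using the Lagrange interpolation formula with nodes 1, 2, 4, 6:
  L_0(t) = (t - 2)(t - 4)(t - 6) / -15
  L_1(t) = (t - 1)(t - 4)(t - 6) / 8
  L_2(t) = (t - 1)(t - 2)(t - 6) / -12
  L_3(t) = (t - 1)(t - 2)(t - 4) / 40
Then g(t) = -20·L_0(t) - 72·L_1(t) - 380·L_2(t) - 1120·L_3(t).
Expanding and collecting terms gives g(t) = -4t^3 - 6t^2 - 6t - 4.
Evaluating at t = -2: g(-2) = 16.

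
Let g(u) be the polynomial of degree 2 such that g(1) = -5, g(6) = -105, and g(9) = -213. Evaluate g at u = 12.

Write g(u) = au^2 + bu + c. Substituting each data point gives a linear system:
  a + b + c = -5
  36a + 6b + c = -105
  81a + 9b + c = -213
Solving the system yields a = -2, b = -6, c = 3.
So g(u) = -2u^2 - 6u + 3.
Then g(12) = -357.

-357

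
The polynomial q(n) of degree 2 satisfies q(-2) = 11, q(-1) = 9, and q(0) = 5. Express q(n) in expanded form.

q(n) = -n^2 - 5n + 5

Write q(n) = an^2 + bn + c. Substituting each data point gives a linear system:
  4a - 2b + c = 11
  a - b + c = 9
  c = 5
Solving the system yields a = -1, b = -5, c = 5.
So q(n) = -n^2 - 5n + 5.
Check: q(0) = 5. ✓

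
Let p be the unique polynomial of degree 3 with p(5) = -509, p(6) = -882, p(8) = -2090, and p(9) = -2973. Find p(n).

p(n) = -4n^3 - n^2 + 2n + 6

Write p(n) = an^3 + bn^2 + cn + d. Substituting each data point gives a linear system:
  125a + 25b + 5c + d = -509
  216a + 36b + 6c + d = -882
  512a + 64b + 8c + d = -2090
  729a + 81b + 9c + d = -2973
Solving the system yields a = -4, b = -1, c = 2, d = 6.
So p(n) = -4n³ - n² + 2n + 6.
Check: p(8) = -2090. ✓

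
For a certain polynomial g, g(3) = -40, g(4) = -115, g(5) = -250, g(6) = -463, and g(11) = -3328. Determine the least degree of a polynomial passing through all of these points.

3

Divided differences on the nodes 3, 4, 5, 6, 11:
  order 0: -40  -115  -250  -463  -3328
  order 1: -75  -135  -213  -573
  order 2: -30  -39  -60
  order 3: -3  -3
  order 4: 0
The order-3 divided differences are all -3 (nonzero) and every higher order vanishes, so the data lies on a polynomial of degree exactly 3.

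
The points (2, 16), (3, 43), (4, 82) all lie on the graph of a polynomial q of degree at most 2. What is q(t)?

q(t) = 6t^2 - 3t - 2

Using the Lagrange interpolation formula with nodes 2, 3, 4:
  L_0(t) = (t - 3)(t - 4) / 2
  L_1(t) = (t - 2)(t - 4) / -1
  L_2(t) = (t - 2)(t - 3) / 2
Then q(t) = 16·L_0(t) + 43·L_1(t) + 82·L_2(t).
Expanding and collecting terms gives q(t) = 6t^2 - 3t - 2.
Check: q(4) = 82. ✓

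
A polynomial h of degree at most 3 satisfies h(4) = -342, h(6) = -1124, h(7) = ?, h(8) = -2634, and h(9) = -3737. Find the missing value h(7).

The 4 known points determine the degree-3 polynomial uniquely.
Write h(s) = as^3 + bs^2 + cs + d. Substituting each data point gives a linear system:
  64a + 16b + 4c + d = -342
  216a + 36b + 6c + d = -1124
  512a + 64b + 8c + d = -2634
  729a + 81b + 9c + d = -3737
Solving the system yields a = -5, b = -1, c = -1, d = -2.
So h(s) = -5s³ - s² - s - 2.
Then h(7) = -1773.

-1773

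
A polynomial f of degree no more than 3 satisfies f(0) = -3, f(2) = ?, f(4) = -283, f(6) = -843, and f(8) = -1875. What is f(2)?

-51

On equispaced nodes a degree-3 polynomial has vanishing fourth forward difference, so
  f(0) - 4·f(2) + 6·f(4) - 4·f(6) + f(8) = 0.
Substituting the known values and solving for f(2):
  -4·f(2) = 204
  f(2) = -51.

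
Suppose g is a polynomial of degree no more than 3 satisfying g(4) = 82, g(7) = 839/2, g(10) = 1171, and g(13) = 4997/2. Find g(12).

1982

Write g(t) = at^3 + bt^2 + ct + d. Substituting each data point gives a linear system:
  64a + 16b + 4c + d = 82
  343a + 49b + 7c + d = 839/2
  1000a + 100b + 10c + d = 1171
  2197a + 169b + 13c + d = 4997/2
Solving the system yields a = 1, b = 2, c = -5/2, d = -4.
So g(t) = t^3 + 2t^2 - (5/2)t - 4.
Then g(12) = 1982.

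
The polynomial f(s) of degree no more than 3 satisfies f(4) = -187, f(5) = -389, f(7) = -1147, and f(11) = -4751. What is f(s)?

Write f(s) = as^3 + bs^2 + cs + d. Substituting each data point gives a linear system:
  64a + 16b + 4c + d = -187
  125a + 25b + 5c + d = -389
  343a + 49b + 7c + d = -1147
  1331a + 121b + 11c + d = -4751
Solving the system yields a = -4, b = 5, c = -3, d = 1.
So f(s) = -4s^3 + 5s^2 - 3s + 1.
Check: f(4) = -187. ✓

f(s) = -4s^3 + 5s^2 - 3s + 1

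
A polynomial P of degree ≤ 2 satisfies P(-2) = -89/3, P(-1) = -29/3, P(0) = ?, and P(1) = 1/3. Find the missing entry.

1/3

The 3 known points determine the degree-2 polynomial uniquely.
Write P(u) = au^2 + bu + c. Substituting each data point gives a linear system:
  4a - 2b + c = -89/3
  a - b + c = -29/3
  a + b + c = 1/3
Solving the system yields a = -5, b = 5, c = 1/3.
So P(u) = -5u^2 + 5u + 1/3.
Then P(0) = 1/3.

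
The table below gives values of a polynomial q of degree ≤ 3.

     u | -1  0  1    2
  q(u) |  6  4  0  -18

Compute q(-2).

18

Forward differences of the values at u = -1, 0, 1, 2:
  q  : 6  4  0  -18
  Δ  : -2  -4  -18
  Δ^2: -2  -14
  Δ^3: -12
The third differences are constant, confirming degree 3.
Interpolating (Newton forward form) and evaluating at u = -2 gives q(-2) = 18.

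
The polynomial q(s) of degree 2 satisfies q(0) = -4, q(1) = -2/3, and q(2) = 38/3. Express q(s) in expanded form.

Write q(s) = as^2 + bs + c. Substituting each data point gives a linear system:
  c = -4
  a + b + c = -2/3
  4a + 2b + c = 38/3
Solving the system yields a = 5, b = -5/3, c = -4.
So q(s) = 5s^2 - (5/3)s - 4.
Check: q(0) = -4. ✓

q(s) = 5s^2 - (5/3)s - 4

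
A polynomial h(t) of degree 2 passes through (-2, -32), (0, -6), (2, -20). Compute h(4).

Forward differences of the values at t = -2, 0, 2:
  h  : -32  -6  -20
  Δ  : 26  -14
  Δ^2: -40
The second differences are constant, confirming degree 2.
Interpolating (Newton forward form) and evaluating at t = 4 gives h(4) = -74.

-74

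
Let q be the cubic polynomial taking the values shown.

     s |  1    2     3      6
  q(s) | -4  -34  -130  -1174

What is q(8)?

-2860

Using the Lagrange interpolation formula with nodes 1, 2, 3, 6:
  L_0(s) = (s - 2)(s - 3)(s - 6) / -10
  L_1(s) = (s - 1)(s - 3)(s - 6) / 4
  L_2(s) = (s - 1)(s - 2)(s - 6) / -6
  L_3(s) = (s - 1)(s - 2)(s - 3) / 60
Then q(s) = -4·L_0(s) - 34·L_1(s) - 130·L_2(s) - 1174·L_3(s).
Expanding and collecting terms gives q(s) = -6s³ + 3s² + 3s - 4.
Evaluating at s = 8: q(8) = -2860.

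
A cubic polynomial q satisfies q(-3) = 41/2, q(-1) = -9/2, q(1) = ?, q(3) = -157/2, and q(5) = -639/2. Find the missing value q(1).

-11/2

The 4 known points determine the degree-3 polynomial uniquely.
Write q(u) = au^3 + bu^2 + cu + d. Substituting each data point gives a linear system:
  -27a + 9b - 3c + d = 41/2
  -a + b - c + d = -9/2
  27a + 9b + 3c + d = -157/2
  125a + 25b + 5c + d = -639/2
Solving the system yields a = -2, b = -3, c = 3/2, d = -2.
So q(u) = -2u³ - 3u² + (3/2)u - 2.
Then q(1) = -11/2.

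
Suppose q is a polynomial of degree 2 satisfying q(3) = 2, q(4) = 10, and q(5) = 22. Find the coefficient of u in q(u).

-6

Write q(u) = au^2 + bu + c. Substituting each data point gives a linear system:
  9a + 3b + c = 2
  16a + 4b + c = 10
  25a + 5b + c = 22
Solving the system yields a = 2, b = -6, c = 2.
So q(u) = 2u^2 - 6u + 2.
The coefficient of u is -6.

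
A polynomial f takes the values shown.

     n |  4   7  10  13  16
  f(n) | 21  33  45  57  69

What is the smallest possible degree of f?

Forward differences of the values at n = 4, 7, 10, 13, 16:
  f  : 21  33  45  57  69
  Δ  : 12  12  12  12
  Δ^2: 0  0  0
  Δ^3: 0  0
  Δ^4: 0
The first differences are constant (12) and nonzero, while all higher differences vanish, so the minimal degree is 1.

1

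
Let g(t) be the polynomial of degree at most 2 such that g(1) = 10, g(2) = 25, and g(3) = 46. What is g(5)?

106

Forward differences of the values at t = 1, 2, 3:
  g  : 10  25  46
  Δ  : 15  21
  Δ^2: 6
The second differences are constant, confirming degree 2.
Interpolating (Newton forward form) and evaluating at t = 5 gives g(5) = 106.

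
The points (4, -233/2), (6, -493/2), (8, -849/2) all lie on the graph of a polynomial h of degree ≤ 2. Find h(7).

Using the Lagrange interpolation formula with nodes 4, 6, 8:
  L_0(t) = (t - 6)(t - 8) / 8
  L_1(t) = (t - 4)(t - 8) / -4
  L_2(t) = (t - 4)(t - 6) / 8
Then h(t) = -233/2·L_0(t) - 493/2·L_1(t) - 849/2·L_2(t).
Expanding and collecting terms gives h(t) = -6t^2 - 5t - 1/2.
Evaluating at t = 7: h(7) = -659/2.

-659/2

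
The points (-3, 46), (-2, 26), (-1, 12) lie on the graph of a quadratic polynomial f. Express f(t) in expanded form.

f(t) = 3t^2 - 5t + 4

Using the Lagrange interpolation formula with nodes -3, -2, -1:
  L_0(t) = (t + 2)(t + 1) / 2
  L_1(t) = (t + 3)(t + 1) / -1
  L_2(t) = (t + 3)(t + 2) / 2
Then f(t) = 46·L_0(t) + 26·L_1(t) + 12·L_2(t).
Expanding and collecting terms gives f(t) = 3t^2 - 5t + 4.
Check: f(-1) = 12. ✓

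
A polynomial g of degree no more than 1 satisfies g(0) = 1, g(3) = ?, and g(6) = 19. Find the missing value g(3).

The 2 known points determine the degree-1 polynomial uniquely.
Write g(t) = at + b. Substituting each data point gives a linear system:
  b = 1
  6a + b = 19
Solving the system yields a = 3, b = 1.
So g(t) = 3t + 1.
Then g(3) = 10.

10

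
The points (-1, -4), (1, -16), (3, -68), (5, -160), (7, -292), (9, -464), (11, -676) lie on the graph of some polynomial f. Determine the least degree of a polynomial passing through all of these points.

2

Forward differences of the values at u = -1, 1, 3, 5, 7, 9, 11:
  f  : -4  -16  -68  -160  -292  -464  -676
  Δ  : -12  -52  -92  -132  -172  -212
  Δ^2: -40  -40  -40  -40  -40
  Δ^3: 0  0  0  0
  Δ^4: 0  0  0
  Δ^5: 0  0
  Δ^6: 0
The second differences are constant (-40) and nonzero, while all higher differences vanish, so the minimal degree is 2.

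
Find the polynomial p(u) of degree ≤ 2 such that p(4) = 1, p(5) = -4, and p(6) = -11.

p(u) = -u^2 + 4u + 1

Write p(u) = au^2 + bu + c. Substituting each data point gives a linear system:
  16a + 4b + c = 1
  25a + 5b + c = -4
  36a + 6b + c = -11
Solving the system yields a = -1, b = 4, c = 1.
So p(u) = -u² + 4u + 1.
Check: p(4) = 1. ✓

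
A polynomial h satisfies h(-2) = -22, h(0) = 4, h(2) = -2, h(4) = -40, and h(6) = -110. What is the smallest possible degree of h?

2

Forward differences of the values at x = -2, 0, 2, 4, 6:
  h  : -22  4  -2  -40  -110
  Δ  : 26  -6  -38  -70
  Δ^2: -32  -32  -32
  Δ^3: 0  0
  Δ^4: 0
The second differences are constant (-32) and nonzero, while all higher differences vanish, so the minimal degree is 2.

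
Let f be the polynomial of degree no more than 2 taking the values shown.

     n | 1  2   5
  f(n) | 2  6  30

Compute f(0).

0

Write f(n) = an^2 + bn + c. Substituting each data point gives a linear system:
  a + b + c = 2
  4a + 2b + c = 6
  25a + 5b + c = 30
Solving the system yields a = 1, b = 1, c = 0.
So f(n) = n^2 + n.
Then f(0) = 0.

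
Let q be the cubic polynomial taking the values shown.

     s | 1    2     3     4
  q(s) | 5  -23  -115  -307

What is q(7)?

Using the Lagrange interpolation formula with nodes 1, 2, 3, 4:
  L_0(s) = (s - 2)(s - 3)(s - 4) / -6
  L_1(s) = (s - 1)(s - 3)(s - 4) / 2
  L_2(s) = (s - 1)(s - 2)(s - 4) / -2
  L_3(s) = (s - 1)(s - 2)(s - 3) / 6
Then q(s) = 5·L_0(s) - 23·L_1(s) - 115·L_2(s) - 307·L_3(s).
Expanding and collecting terms gives q(s) = -6s³ + 4s² + 2s + 5.
Evaluating at s = 7: q(7) = -1843.

-1843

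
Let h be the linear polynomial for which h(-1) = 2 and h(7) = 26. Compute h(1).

8

Write h(u) = au + b. Substituting each data point gives a linear system:
  -a + b = 2
  7a + b = 26
Solving the system yields a = 3, b = 5.
So h(u) = 3u + 5.
Then h(1) = 8.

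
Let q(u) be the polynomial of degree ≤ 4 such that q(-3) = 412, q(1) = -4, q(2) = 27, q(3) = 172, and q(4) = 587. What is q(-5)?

2540

Using the Lagrange interpolation formula with nodes -3, 1, 2, 3, 4:
  L_0(u) = (u - 1)(u - 2)(u - 3)(u - 4) / 840
  L_1(u) = (u + 3)(u - 2)(u - 3)(u - 4) / -24
  L_2(u) = (u + 3)(u - 1)(u - 3)(u - 4) / 10
  L_3(u) = (u + 3)(u - 1)(u - 2)(u - 4) / -12
  L_4(u) = (u + 3)(u - 1)(u - 2)(u - 3) / 42
Then q(u) = 412·L_0(u) - 4·L_1(u) + 27·L_2(u) + 172·L_3(u) + 587·L_4(u).
Expanding and collecting terms gives q(u) = 3u⁴ - 4u³ + 6u² - 4u - 5.
Evaluating at u = -5: q(-5) = 2540.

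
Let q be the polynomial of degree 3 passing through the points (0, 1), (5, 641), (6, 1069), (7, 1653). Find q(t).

Using the Lagrange interpolation formula with nodes 0, 5, 6, 7:
  L_0(t) = (t - 5)(t - 6)(t - 7) / -210
  L_1(t) = t(t - 6)(t - 7) / 10
  L_2(t) = t(t - 5)(t - 7) / -6
  L_3(t) = t(t - 5)(t - 6) / 14
Then q(t) = 1·L_0(t) + 641·L_1(t) + 1069·L_2(t) + 1653·L_3(t).
Expanding and collecting terms gives q(t) = 4t^3 + 6t^2 - 2t + 1.
Check: q(6) = 1069. ✓

q(t) = 4t^3 + 6t^2 - 2t + 1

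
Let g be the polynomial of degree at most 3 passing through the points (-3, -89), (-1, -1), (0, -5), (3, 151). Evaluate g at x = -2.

Write g(x) = ax^3 + bx^2 + cx + d. Substituting each data point gives a linear system:
  -27a + 9b - 3c + d = -89
  -a + b - c + d = -1
  d = -5
  27a + 9b + 3c + d = 151
Solving the system yields a = 5, b = 4, c = -5, d = -5.
So g(x) = 5x^3 + 4x^2 - 5x - 5.
Then g(-2) = -19.

-19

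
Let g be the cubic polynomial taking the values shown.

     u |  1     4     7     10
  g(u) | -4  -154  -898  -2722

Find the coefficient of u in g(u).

-2

Write g(u) = au^3 + bu^2 + cu + d. Substituting each data point gives a linear system:
  a + b + c + d = -4
  64a + 16b + 4c + d = -154
  343a + 49b + 7c + d = -898
  1000a + 100b + 10c + d = -2722
Solving the system yields a = -3, b = 3, c = -2, d = -2.
So g(u) = -3u^3 + 3u^2 - 2u - 2.
The coefficient of u is -2.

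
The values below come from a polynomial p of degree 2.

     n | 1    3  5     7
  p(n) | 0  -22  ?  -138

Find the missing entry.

On equispaced nodes a degree-2 polynomial has vanishing third forward difference, so
  - p(1) + 3·p(3) - 3·p(5) + p(7) = 0.
Substituting the known values and solving for p(5):
  -3·p(5) = 204
  p(5) = -68.

-68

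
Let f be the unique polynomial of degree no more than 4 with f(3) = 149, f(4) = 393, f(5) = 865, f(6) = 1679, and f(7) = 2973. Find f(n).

Write f(n) = an^4 + bn^3 + cn^2 + dn + e. Substituting each data point gives a linear system:
  81a + 27b + 9c + 3d + e = 149
  256a + 64b + 16c + 4d + e = 393
  625a + 125b + 25c + 5d + e = 865
  1296a + 216b + 36c + 6d + e = 1679
  2401a + 343b + 49c + 7d + e = 2973
Solving the system yields a = 1, b = 1, c = 5, d = -3, e = 5.
So f(n) = n⁴ + n³ + 5n² - 3n + 5.
Check: f(4) = 393. ✓

f(n) = n^4 + n^3 + 5n^2 - 3n + 5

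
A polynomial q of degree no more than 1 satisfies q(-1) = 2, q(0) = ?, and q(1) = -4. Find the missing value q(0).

On equispaced nodes a degree-1 polynomial has vanishing second forward difference, so
  q(-1) - 2·q(0) + q(1) = 0.
Substituting the known values and solving for q(0):
  -2·q(0) = 2
  q(0) = -1.

-1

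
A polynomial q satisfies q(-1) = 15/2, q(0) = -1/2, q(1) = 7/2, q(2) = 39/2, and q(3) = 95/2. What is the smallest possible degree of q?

2

Forward differences of the values at u = -1, 0, 1, 2, 3:
  q  : 15/2  -1/2  7/2  39/2  95/2
  Δ  : -8  4  16  28
  Δ^2: 12  12  12
  Δ^3: 0  0
  Δ^4: 0
The second differences are constant (12) and nonzero, while all higher differences vanish, so the minimal degree is 2.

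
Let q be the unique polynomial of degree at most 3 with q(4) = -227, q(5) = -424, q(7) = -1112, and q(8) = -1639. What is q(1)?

Using the Lagrange interpolation formula with nodes 4, 5, 7, 8:
  L_0(t) = (t - 5)(t - 7)(t - 8) / -12
  L_1(t) = (t - 4)(t - 7)(t - 8) / 6
  L_2(t) = (t - 4)(t - 5)(t - 8) / -6
  L_3(t) = (t - 4)(t - 5)(t - 7) / 12
Then q(t) = -227·L_0(t) - 424·L_1(t) - 1112·L_2(t) - 1639·L_3(t).
Expanding and collecting terms gives q(t) = -3t³ - t² - 5t + 1.
Evaluating at t = 1: q(1) = -8.

-8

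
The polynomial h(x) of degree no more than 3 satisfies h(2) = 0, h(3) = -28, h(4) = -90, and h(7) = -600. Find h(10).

-1848

Using the Lagrange interpolation formula with nodes 2, 3, 4, 7:
  L_0(x) = (x - 3)(x - 4)(x - 7) / -10
  L_1(x) = (x - 2)(x - 4)(x - 7) / 4
  L_2(x) = (x - 2)(x - 3)(x - 7) / -6
  L_3(x) = (x - 2)(x - 3)(x - 4) / 60
Then h(x) = 0·L_0(x) - 28·L_1(x) - 90·L_2(x) - 600·L_3(x).
Expanding and collecting terms gives h(x) = -2x³ + x² + 5x + 2.
Evaluating at x = 10: h(10) = -1848.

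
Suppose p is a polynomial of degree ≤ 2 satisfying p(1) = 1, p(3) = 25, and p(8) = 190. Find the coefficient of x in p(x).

Write p(x) = ax^2 + bx + c. Substituting each data point gives a linear system:
  a + b + c = 1
  9a + 3b + c = 25
  64a + 8b + c = 190
Solving the system yields a = 3, b = 0, c = -2.
So p(x) = 3x^2 - 2.
The coefficient of x is 0.

0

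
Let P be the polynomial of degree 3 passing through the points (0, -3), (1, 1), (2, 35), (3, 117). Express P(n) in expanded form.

Using the Lagrange interpolation formula with nodes 0, 1, 2, 3:
  L_0(n) = (n - 1)(n - 2)(n - 3) / -6
  L_1(n) = n(n - 2)(n - 3) / 2
  L_2(n) = n(n - 1)(n - 3) / -2
  L_3(n) = n(n - 1)(n - 2) / 6
Then P(n) = -3·L_0(n) + 1·L_1(n) + 35·L_2(n) + 117·L_3(n).
Expanding and collecting terms gives P(n) = 3n^3 + 6n^2 - 5n - 3.
Check: P(3) = 117. ✓

P(n) = 3n^3 + 6n^2 - 5n - 3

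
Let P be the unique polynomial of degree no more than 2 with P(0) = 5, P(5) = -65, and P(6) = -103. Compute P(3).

-13

Using the Lagrange interpolation formula with nodes 0, 5, 6:
  L_0(t) = (t - 5)(t - 6) / 30
  L_1(t) = t(t - 6) / -5
  L_2(t) = t(t - 5) / 6
Then P(t) = 5·L_0(t) - 65·L_1(t) - 103·L_2(t).
Expanding and collecting terms gives P(t) = -4t² + 6t + 5.
Evaluating at t = 3: P(3) = -13.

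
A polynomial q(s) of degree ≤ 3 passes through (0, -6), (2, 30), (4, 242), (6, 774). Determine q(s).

Write q(s) = as^3 + bs^2 + cs + d. Substituting each data point gives a linear system:
  d = -6
  8a + 4b + 2c + d = 30
  64a + 16b + 4c + d = 242
  216a + 36b + 6c + d = 774
Solving the system yields a = 3, b = 4, c = -2, d = -6.
So q(s) = 3s^3 + 4s^2 - 2s - 6.
Check: q(4) = 242. ✓

q(s) = 3s^3 + 4s^2 - 2s - 6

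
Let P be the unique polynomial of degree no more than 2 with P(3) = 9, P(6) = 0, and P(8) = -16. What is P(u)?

Write P(u) = au^2 + bu + c. Substituting each data point gives a linear system:
  9a + 3b + c = 9
  36a + 6b + c = 0
  64a + 8b + c = -16
Solving the system yields a = -1, b = 6, c = 0.
So P(u) = -u^2 + 6u.
Check: P(3) = 9. ✓

P(u) = -u^2 + 6u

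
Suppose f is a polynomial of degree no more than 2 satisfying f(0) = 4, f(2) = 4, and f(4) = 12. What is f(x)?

Write f(x) = ax^2 + bx + c. Substituting each data point gives a linear system:
  c = 4
  4a + 2b + c = 4
  16a + 4b + c = 12
Solving the system yields a = 1, b = -2, c = 4.
So f(x) = x^2 - 2x + 4.
Check: f(2) = 4. ✓

f(x) = x^2 - 2x + 4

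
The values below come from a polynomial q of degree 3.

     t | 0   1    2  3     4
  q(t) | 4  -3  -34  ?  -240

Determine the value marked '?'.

-107

On equispaced nodes a degree-3 polynomial has vanishing fourth forward difference, so
  q(0) - 4·q(1) + 6·q(2) - 4·q(3) + q(4) = 0.
Substituting the known values and solving for q(3):
  -4·q(3) = 428
  q(3) = -107.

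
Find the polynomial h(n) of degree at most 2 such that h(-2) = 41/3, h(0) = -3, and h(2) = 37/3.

h(n) = 4n^2 - (1/3)n - 3

Using the Lagrange interpolation formula with nodes -2, 0, 2:
  L_0(n) = n(n - 2) / 8
  L_1(n) = (n + 2)(n - 2) / -4
  L_2(n) = (n + 2)n / 8
Then h(n) = 41/3·L_0(n) - 3·L_1(n) + 37/3·L_2(n).
Expanding and collecting terms gives h(n) = 4n² - (1/3)n - 3.
Check: h(2) = 37/3. ✓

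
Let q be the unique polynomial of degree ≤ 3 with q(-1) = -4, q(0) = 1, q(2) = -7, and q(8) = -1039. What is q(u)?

Write q(u) = au^3 + bu^2 + cu + d. Substituting each data point gives a linear system:
  -a + b - c + d = -4
  d = 1
  8a + 4b + 2c + d = -7
  512a + 64b + 8c + d = -1039
Solving the system yields a = -2, b = -1, c = 6, d = 1.
So q(u) = -2u³ - u² + 6u + 1.
Check: q(2) = -7. ✓

q(u) = -2u^3 - u^2 + 6u + 1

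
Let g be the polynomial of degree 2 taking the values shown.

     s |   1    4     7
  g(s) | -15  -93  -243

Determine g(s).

g(s) = -4s^2 - 6s - 5

Using the Lagrange interpolation formula with nodes 1, 4, 7:
  L_0(s) = (s - 4)(s - 7) / 18
  L_1(s) = (s - 1)(s - 7) / -9
  L_2(s) = (s - 1)(s - 4) / 18
Then g(s) = -15·L_0(s) - 93·L_1(s) - 243·L_2(s).
Expanding and collecting terms gives g(s) = -4s² - 6s - 5.
Check: g(7) = -243. ✓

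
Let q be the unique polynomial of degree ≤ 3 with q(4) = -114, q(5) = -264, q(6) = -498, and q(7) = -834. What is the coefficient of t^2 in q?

3

Write q(t) = at^3 + bt^2 + ct + d. Substituting each data point gives a linear system:
  64a + 16b + 4c + d = -114
  125a + 25b + 5c + d = -264
  216a + 36b + 6c + d = -498
  343a + 49b + 7c + d = -834
Solving the system yields a = -3, b = 3, c = 6, d = 6.
So q(t) = -3t³ + 3t² + 6t + 6.
The coefficient of t^2 is 3.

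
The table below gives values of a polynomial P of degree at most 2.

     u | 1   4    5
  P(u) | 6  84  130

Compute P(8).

328

Using the Lagrange interpolation formula with nodes 1, 4, 5:
  L_0(u) = (u - 4)(u - 5) / 12
  L_1(u) = (u - 1)(u - 5) / -3
  L_2(u) = (u - 1)(u - 4) / 4
Then P(u) = 6·L_0(u) + 84·L_1(u) + 130·L_2(u).
Expanding and collecting terms gives P(u) = 5u^2 + u.
Evaluating at u = 8: P(8) = 328.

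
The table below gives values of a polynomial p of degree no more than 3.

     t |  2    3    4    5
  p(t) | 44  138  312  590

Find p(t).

p(t) = 4t^3 + 4t^2 - 2t

Write p(t) = at^3 + bt^2 + ct + d. Substituting each data point gives a linear system:
  8a + 4b + 2c + d = 44
  27a + 9b + 3c + d = 138
  64a + 16b + 4c + d = 312
  125a + 25b + 5c + d = 590
Solving the system yields a = 4, b = 4, c = -2, d = 0.
So p(t) = 4t^3 + 4t^2 - 2t.
Check: p(3) = 138. ✓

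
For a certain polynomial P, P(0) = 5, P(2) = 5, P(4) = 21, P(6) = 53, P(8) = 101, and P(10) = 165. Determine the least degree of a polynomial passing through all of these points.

Forward differences of the values at u = 0, 2, 4, 6, 8, 10:
  P  : 5  5  21  53  101  165
  Δ  : 0  16  32  48  64
  Δ^2: 16  16  16  16
  Δ^3: 0  0  0
  Δ^4: 0  0
  Δ^5: 0
The second differences are constant (16) and nonzero, while all higher differences vanish, so the minimal degree is 2.

2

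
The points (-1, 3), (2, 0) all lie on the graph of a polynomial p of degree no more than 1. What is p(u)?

Write p(u) = au + b. Substituting each data point gives a linear system:
  -a + b = 3
  2a + b = 0
Solving the system yields a = -1, b = 2.
So p(u) = -u + 2.
Check: p(2) = 0. ✓

p(u) = -u + 2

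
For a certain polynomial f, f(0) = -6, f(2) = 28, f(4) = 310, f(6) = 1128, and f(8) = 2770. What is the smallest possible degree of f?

Forward differences of the values at t = 0, 2, 4, 6, 8:
  f  : -6  28  310  1128  2770
  Δ  : 34  282  818  1642
  Δ^2: 248  536  824
  Δ^3: 288  288
  Δ^4: 0
The third differences are constant (288) and nonzero, while all higher differences vanish, so the minimal degree is 3.

3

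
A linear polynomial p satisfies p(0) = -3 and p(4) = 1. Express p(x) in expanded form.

p(x) = x - 3

Write p(x) = ax + b. Substituting each data point gives a linear system:
  b = -3
  4a + b = 1
Solving the system yields a = 1, b = -3.
So p(x) = x - 3.
Check: p(4) = 1. ✓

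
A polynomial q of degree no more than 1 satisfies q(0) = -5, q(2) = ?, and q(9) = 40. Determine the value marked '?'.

5

The 2 known points determine the degree-1 polynomial uniquely.
Write q(t) = at + b. Substituting each data point gives a linear system:
  b = -5
  9a + b = 40
Solving the system yields a = 5, b = -5.
So q(t) = 5t - 5.
Then q(2) = 5.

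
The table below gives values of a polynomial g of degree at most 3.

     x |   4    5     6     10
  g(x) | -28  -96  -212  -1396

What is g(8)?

Write g(x) = ax^3 + bx^2 + cx + d. Substituting each data point gives a linear system:
  64a + 16b + 4c + d = -28
  125a + 25b + 5c + d = -96
  216a + 36b + 6c + d = -212
  1000a + 100b + 10c + d = -1396
Solving the system yields a = -2, b = 6, c = 0, d = 4.
So g(x) = -2x³ + 6x² + 4.
Then g(8) = -636.

-636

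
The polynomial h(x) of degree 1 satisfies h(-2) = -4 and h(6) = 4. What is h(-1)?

-3

Write h(x) = ax + b. Substituting each data point gives a linear system:
  -2a + b = -4
  6a + b = 4
Solving the system yields a = 1, b = -2.
So h(x) = x - 2.
Then h(-1) = -3.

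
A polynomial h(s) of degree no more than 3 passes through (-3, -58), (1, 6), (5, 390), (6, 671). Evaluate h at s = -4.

Write h(s) = as^3 + bs^2 + cs + d. Substituting each data point gives a linear system:
  -27a + 9b - 3c + d = -58
  a + b + c + d = 6
  125a + 25b + 5c + d = 390
  216a + 36b + 6c + d = 671
Solving the system yields a = 3, b = 1, c = -3, d = 5.
So h(s) = 3s^3 + s^2 - 3s + 5.
Then h(-4) = -159.

-159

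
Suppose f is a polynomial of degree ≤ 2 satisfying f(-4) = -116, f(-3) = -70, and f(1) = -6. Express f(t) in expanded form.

Write f(t) = at^2 + bt + c. Substituting each data point gives a linear system:
  16a - 4b + c = -116
  9a - 3b + c = -70
  a + b + c = -6
Solving the system yields a = -6, b = 4, c = -4.
So f(t) = -6t^2 + 4t - 4.
Check: f(-3) = -70. ✓

f(t) = -6t^2 + 4t - 4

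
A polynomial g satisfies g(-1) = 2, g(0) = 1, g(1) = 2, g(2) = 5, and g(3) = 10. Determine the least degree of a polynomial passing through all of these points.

2

Forward differences of the values at x = -1, 0, 1, 2, 3:
  g  : 2  1  2  5  10
  Δ  : -1  1  3  5
  Δ^2: 2  2  2
  Δ^3: 0  0
  Δ^4: 0
The second differences are constant (2) and nonzero, while all higher differences vanish, so the minimal degree is 2.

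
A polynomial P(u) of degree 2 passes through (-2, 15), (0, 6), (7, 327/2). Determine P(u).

P(u) = 3u^2 + (3/2)u + 6

Using the Lagrange interpolation formula with nodes -2, 0, 7:
  L_0(u) = u(u - 7) / 18
  L_1(u) = (u + 2)(u - 7) / -14
  L_2(u) = (u + 2)u / 63
Then P(u) = 15·L_0(u) + 6·L_1(u) + 327/2·L_2(u).
Expanding and collecting terms gives P(u) = 3u² + (3/2)u + 6.
Check: P(7) = 327/2. ✓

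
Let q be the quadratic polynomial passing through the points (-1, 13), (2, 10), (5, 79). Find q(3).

Write q(x) = ax^2 + bx + c. Substituting each data point gives a linear system:
  a - b + c = 13
  4a + 2b + c = 10
  25a + 5b + c = 79
Solving the system yields a = 4, b = -5, c = 4.
So q(x) = 4x^2 - 5x + 4.
Then q(3) = 25.

25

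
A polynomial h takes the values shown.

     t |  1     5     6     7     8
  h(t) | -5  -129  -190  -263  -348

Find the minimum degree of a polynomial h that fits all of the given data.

2

Divided differences on the nodes 1, 5, 6, 7, 8:
  order 0: -5  -129  -190  -263  -348
  order 1: -31  -61  -73  -85
  order 2: -6  -6  -6
  order 3: 0  0
  order 4: 0
The order-2 divided differences are all -6 (nonzero) and every higher order vanishes, so the data lies on a polynomial of degree exactly 2.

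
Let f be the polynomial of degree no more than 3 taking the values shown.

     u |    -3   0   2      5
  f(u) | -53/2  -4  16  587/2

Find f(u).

f(u) = 2u^3 + (5/2)u^2 - 3u - 4

Using the Lagrange interpolation formula with nodes -3, 0, 2, 5:
  L_0(u) = u(u - 2)(u - 5) / -120
  L_1(u) = (u + 3)(u - 2)(u - 5) / 30
  L_2(u) = (u + 3)u(u - 5) / -30
  L_3(u) = (u + 3)u(u - 2) / 120
Then f(u) = -53/2·L_0(u) - 4·L_1(u) + 16·L_2(u) + 587/2·L_3(u).
Expanding and collecting terms gives f(u) = 2u³ + (5/2)u² - 3u - 4.
Check: f(-3) = -53/2. ✓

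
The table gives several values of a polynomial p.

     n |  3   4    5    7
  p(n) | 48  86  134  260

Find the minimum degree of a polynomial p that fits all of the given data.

2

Divided differences on the nodes 3, 4, 5, 7:
  order 0: 48  86  134  260
  order 1: 38  48  63
  order 2: 5  5
  order 3: 0
The order-2 divided differences are all 5 (nonzero) and every higher order vanishes, so the data lies on a polynomial of degree exactly 2.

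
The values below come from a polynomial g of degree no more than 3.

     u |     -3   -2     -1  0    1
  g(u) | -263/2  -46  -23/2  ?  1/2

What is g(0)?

-4

The 4 known points determine the degree-3 polynomial uniquely.
Write g(u) = au^3 + bu^2 + cu + d. Substituting each data point gives a linear system:
  -27a + 9b - 3c + d = -263/2
  -8a + 4b - 2c + d = -46
  -a + b - c + d = -23/2
  a + b + c + d = 1/2
Solving the system yields a = 4, b = -3/2, c = 2, d = -4.
So g(u) = 4u^3 - (3/2)u^2 + 2u - 4.
Then g(0) = -4.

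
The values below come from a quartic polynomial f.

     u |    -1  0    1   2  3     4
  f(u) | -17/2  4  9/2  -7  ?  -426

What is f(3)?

The 5 known points determine the degree-4 polynomial uniquely.
Write f(u) = au^4 + bu^3 + cu^2 + du + e. Substituting each data point gives a linear system:
  a - b + c - d + e = -17/2
  e = 4
  a + b + c + d + e = 9/2
  16a + 8b + 4c + 2d + e = -7
  256a + 64b + 16c + 4d + e = -426
Solving the system yields a = -3, b = 6, c = -3, d = 1/2, e = 4.
So f(u) = -3u^4 + 6u^3 - 3u^2 + (1/2)u + 4.
Then f(3) = -205/2.

-205/2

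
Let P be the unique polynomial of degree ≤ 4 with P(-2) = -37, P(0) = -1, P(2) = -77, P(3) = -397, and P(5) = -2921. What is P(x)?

P(x) = -4x^4 - 4x^3 + 2x^2 + 6x - 1

Using the Lagrange interpolation formula with nodes -2, 0, 2, 3, 5:
  L_0(x) = x(x - 2)(x - 3)(x - 5) / 280
  L_1(x) = (x + 2)(x - 2)(x - 3)(x - 5) / -60
  L_2(x) = (x + 2)x(x - 3)(x - 5) / 24
  L_3(x) = (x + 2)x(x - 2)(x - 5) / -30
  L_4(x) = (x + 2)x(x - 2)(x - 3) / 210
Then P(x) = -37·L_0(x) - 1·L_1(x) - 77·L_2(x) - 397·L_3(x) - 2921·L_4(x).
Expanding and collecting terms gives P(x) = -4x⁴ - 4x³ + 2x² + 6x - 1.
Check: P(2) = -77. ✓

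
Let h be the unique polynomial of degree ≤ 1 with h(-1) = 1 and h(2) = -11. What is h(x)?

Using the Lagrange interpolation formula with nodes -1, 2:
  L_0(x) = (x - 2) / -3
  L_1(x) = (x + 1) / 3
Then h(x) = 1·L_0(x) - 11·L_1(x).
Expanding and collecting terms gives h(x) = -4x - 3.
Check: h(2) = -11. ✓

h(x) = -4x - 3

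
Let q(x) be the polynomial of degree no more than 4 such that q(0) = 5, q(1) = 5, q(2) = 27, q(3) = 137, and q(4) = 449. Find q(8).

Forward differences of the values at x = 0, 1, 2, 3, 4:
  q  : 5  5  27  137  449
  Δ  : 0  22  110  312
  Δ^2: 22  88  202
  Δ^3: 66  114
  Δ^4: 48
The fourth differences are constant, confirming degree 4.
Interpolating (Newton forward form) and evaluating at x = 8 gives q(8) = 7677.

7677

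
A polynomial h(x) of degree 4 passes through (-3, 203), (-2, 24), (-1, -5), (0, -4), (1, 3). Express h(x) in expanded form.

Using the Lagrange interpolation formula with nodes -3, -2, -1, 0, 1:
  L_0(x) = (x + 2)(x + 1)x(x - 1) / 24
  L_1(x) = (x + 3)(x + 1)x(x - 1) / -6
  L_2(x) = (x + 3)(x + 2)x(x - 1) / 4
  L_3(x) = (x + 3)(x + 2)(x + 1)(x - 1) / -6
  L_4(x) = (x + 3)(x + 2)(x + 1)x / 24
Then h(x) = 203·L_0(x) + 24·L_1(x) - 5·L_2(x) - 4·L_3(x) + 3·L_4(x).
Expanding and collecting terms gives h(x) = 4x^4 + 4x^3 - x^2 - 4.
Check: h(-2) = 24. ✓

h(x) = 4x^4 + 4x^3 - x^2 - 4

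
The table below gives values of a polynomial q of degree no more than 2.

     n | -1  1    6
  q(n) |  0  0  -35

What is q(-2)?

-3

Using the Lagrange interpolation formula with nodes -1, 1, 6:
  L_0(n) = (n - 1)(n - 6) / 14
  L_1(n) = (n + 1)(n - 6) / -10
  L_2(n) = (n + 1)(n - 1) / 35
Then q(n) = 0·L_0(n) + 0·L_1(n) - 35·L_2(n).
Expanding and collecting terms gives q(n) = -n^2 + 1.
Evaluating at n = -2: q(-2) = -3.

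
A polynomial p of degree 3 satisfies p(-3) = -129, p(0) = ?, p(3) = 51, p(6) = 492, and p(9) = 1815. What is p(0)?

On equispaced nodes a degree-3 polynomial has vanishing fourth forward difference, so
  p(-3) - 4·p(0) + 6·p(3) - 4·p(6) + p(9) = 0.
Substituting the known values and solving for p(0):
  -4·p(0) = -24
  p(0) = 6.

6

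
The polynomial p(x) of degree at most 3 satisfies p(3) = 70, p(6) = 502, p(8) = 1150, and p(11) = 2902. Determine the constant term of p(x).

Write p(x) = ax^3 + bx^2 + cx + d. Substituting each data point gives a linear system:
  27a + 9b + 3c + d = 70
  216a + 36b + 6c + d = 502
  512a + 64b + 8c + d = 1150
  1331a + 121b + 11c + d = 2902
Solving the system yields a = 2, b = 2, c = 0, d = -2.
So p(x) = 2x³ + 2x² - 2.
The constant term is -2.

-2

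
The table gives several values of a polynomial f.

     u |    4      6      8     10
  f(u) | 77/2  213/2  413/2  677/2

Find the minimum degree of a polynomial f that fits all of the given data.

2

Forward differences of the values at u = 4, 6, 8, 10:
  f  : 77/2  213/2  413/2  677/2
  Δ  : 68  100  132
  Δ^2: 32  32
  Δ^3: 0
The second differences are constant (32) and nonzero, while all higher differences vanish, so the minimal degree is 2.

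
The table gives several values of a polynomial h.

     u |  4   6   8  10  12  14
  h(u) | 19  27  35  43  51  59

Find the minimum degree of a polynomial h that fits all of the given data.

Forward differences of the values at u = 4, 6, 8, 10, 12, 14:
  h  : 19  27  35  43  51  59
  Δ  : 8  8  8  8  8
  Δ^2: 0  0  0  0
  Δ^3: 0  0  0
  Δ^4: 0  0
  Δ^5: 0
The first differences are constant (8) and nonzero, while all higher differences vanish, so the minimal degree is 1.

1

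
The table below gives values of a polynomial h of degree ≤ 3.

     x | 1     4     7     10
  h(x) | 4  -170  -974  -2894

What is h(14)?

-8030

Write h(x) = ax^3 + bx^2 + cx + d. Substituting each data point gives a linear system:
  a + b + c + d = 4
  64a + 16b + 4c + d = -170
  343a + 49b + 7c + d = -974
  1000a + 100b + 10c + d = -2894
Solving the system yields a = -3, b = 1, c = 0, d = 6.
So h(x) = -3x³ + x² + 6.
Then h(14) = -8030.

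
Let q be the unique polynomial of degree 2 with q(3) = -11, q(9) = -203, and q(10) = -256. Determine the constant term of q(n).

Write q(n) = an^2 + bn + c. Substituting each data point gives a linear system:
  9a + 3b + c = -11
  81a + 9b + c = -203
  100a + 10b + c = -256
Solving the system yields a = -3, b = 4, c = 4.
So q(n) = -3n^2 + 4n + 4.
The constant term is 4.

4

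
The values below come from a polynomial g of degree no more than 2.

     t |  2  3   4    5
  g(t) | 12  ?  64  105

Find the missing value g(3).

33

The 3 known points determine the degree-2 polynomial uniquely.
Write g(t) = at^2 + bt + c. Substituting each data point gives a linear system:
  4a + 2b + c = 12
  16a + 4b + c = 64
  25a + 5b + c = 105
Solving the system yields a = 5, b = -4, c = 0.
So g(t) = 5t^2 - 4t.
Then g(3) = 33.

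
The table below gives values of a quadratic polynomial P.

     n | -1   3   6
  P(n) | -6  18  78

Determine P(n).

Write P(n) = an^2 + bn + c. Substituting each data point gives a linear system:
  a - b + c = -6
  9a + 3b + c = 18
  36a + 6b + c = 78
Solving the system yields a = 2, b = 2, c = -6.
So P(n) = 2n^2 + 2n - 6.
Check: P(3) = 18. ✓

P(n) = 2n^2 + 2n - 6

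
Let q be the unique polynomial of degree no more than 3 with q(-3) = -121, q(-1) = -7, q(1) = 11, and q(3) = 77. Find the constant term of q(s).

Write q(s) = as^3 + bs^2 + cs + d. Substituting each data point gives a linear system:
  -27a + 9b - 3c + d = -121
  -a + b - c + d = -7
  a + b + c + d = 11
  27a + 9b + 3c + d = 77
Solving the system yields a = 3, b = -3, c = 6, d = 5.
So q(s) = 3s³ - 3s² + 6s + 5.
The constant term is 5.

5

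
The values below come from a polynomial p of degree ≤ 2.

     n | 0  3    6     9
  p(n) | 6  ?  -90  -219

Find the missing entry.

-15

The 3 known points determine the degree-2 polynomial uniquely.
Write p(n) = an^2 + bn + c. Substituting each data point gives a linear system:
  c = 6
  36a + 6b + c = -90
  81a + 9b + c = -219
Solving the system yields a = -3, b = 2, c = 6.
So p(n) = -3n^2 + 2n + 6.
Then p(3) = -15.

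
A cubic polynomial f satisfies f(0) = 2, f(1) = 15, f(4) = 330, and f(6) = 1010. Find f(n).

f(n) = 4n^3 + 3n^2 + 6n + 2

Write f(n) = an^3 + bn^2 + cn + d. Substituting each data point gives a linear system:
  d = 2
  a + b + c + d = 15
  64a + 16b + 4c + d = 330
  216a + 36b + 6c + d = 1010
Solving the system yields a = 4, b = 3, c = 6, d = 2.
So f(n) = 4n^3 + 3n^2 + 6n + 2.
Check: f(6) = 1010. ✓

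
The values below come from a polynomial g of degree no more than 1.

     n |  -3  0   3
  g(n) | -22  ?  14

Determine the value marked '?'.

On equispaced nodes a degree-1 polynomial has vanishing second forward difference, so
  g(-3) - 2·g(0) + g(3) = 0.
Substituting the known values and solving for g(0):
  -2·g(0) = 8
  g(0) = -4.

-4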